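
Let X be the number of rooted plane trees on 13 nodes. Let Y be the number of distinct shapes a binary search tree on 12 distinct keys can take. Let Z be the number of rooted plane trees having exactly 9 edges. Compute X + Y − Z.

Rooted ordered (plane) trees on m nodes have m−1 edges and are counted by C_{m−1}; m = 13 gives C_12. So X = C_12 = 208012.
There are C_n binary search tree shapes on n keys; with n = 12 that is C_12. So Y = C_12 = 208012.
A rooted plane tree with 9 edges has 10 nodes, and the count is C_9. So Z = C_9 = 4862.
X + Y − Z = 208012 + 208012 − 4862 = 411162.

411162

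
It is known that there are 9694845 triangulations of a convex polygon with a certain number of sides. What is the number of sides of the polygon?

Triangulations of a convex m-gon are counted by C_{m−2}, and C_15 = 9694845.
So m − 2 = 15, giving m = 17 sides.

17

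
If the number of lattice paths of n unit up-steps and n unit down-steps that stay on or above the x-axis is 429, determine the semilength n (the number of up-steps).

7

Dyck paths of semilength n are counted by C_n, and C_7 = 429.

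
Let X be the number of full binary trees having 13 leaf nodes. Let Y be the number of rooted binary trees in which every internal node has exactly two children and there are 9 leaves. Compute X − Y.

206582

A full binary tree with L leaves has L−1 internal nodes and is counted by C_{L−1}; L = 13 gives C_12. So X = C_12 = 208012.
Full binary trees with 9 leaves have 9−1 = 8 internal nodes, so there are C_8 of them. So Y = C_8 = 1430.
X − Y = 208012 − 1430 = 206582.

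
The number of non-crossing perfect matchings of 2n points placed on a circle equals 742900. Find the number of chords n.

13

Non-crossing pairings of 2n points on a circle are counted by C_n. The Catalan number equal to 742900 is C_13.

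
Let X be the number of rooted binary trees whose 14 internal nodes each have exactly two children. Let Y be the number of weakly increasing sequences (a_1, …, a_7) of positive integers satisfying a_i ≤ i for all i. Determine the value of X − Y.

2674011

The number of full binary trees on 14 internal nodes is the Catalan number C_14. So X = C_14 = 2674440.
Such sub-staircase sequences of length n are counted by C_n; here n = 7. So Y = C_7 = 429.
X − Y = 2674440 − 429 = 2674011.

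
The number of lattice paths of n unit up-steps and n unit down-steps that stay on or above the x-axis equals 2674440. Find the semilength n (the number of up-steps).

14

Dyck paths of semilength n are counted by C_n. Since C_14 = 2674440, the index is 14.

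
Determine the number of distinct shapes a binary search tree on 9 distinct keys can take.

There are C_n binary search tree shapes on n keys; with n = 9 that is C_9.
C_9 = 4862.

4862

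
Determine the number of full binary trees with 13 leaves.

A full binary tree with L leaves has L−1 internal nodes and is counted by C_{L−1}; L = 13 gives C_12.
C_12 = 208012.

208012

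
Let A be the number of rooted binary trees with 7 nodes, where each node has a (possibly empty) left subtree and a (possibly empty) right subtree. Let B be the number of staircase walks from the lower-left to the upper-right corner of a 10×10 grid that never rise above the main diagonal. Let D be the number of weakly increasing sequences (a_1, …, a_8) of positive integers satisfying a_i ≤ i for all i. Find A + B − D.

Rooted binary trees with 7 nodes (each child slot possibly empty) number C_7. So A = C_7 = 429.
Sub-diagonal monotone paths from (0,0) to (10,10) biject with Dyck paths of semilength 10, giving C_10. So B = C_10 = 16796.
Such sub-staircase sequences of length n are counted by C_n; here n = 8. So D = C_8 = 1430.
A + B − D = 429 + 16796 − 1430 = 15795.

15795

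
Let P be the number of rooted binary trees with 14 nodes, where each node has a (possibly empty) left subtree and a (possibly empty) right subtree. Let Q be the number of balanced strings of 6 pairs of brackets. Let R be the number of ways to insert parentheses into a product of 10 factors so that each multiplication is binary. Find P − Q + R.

2679170

There are C_n binary search tree shapes on n keys; with n = 14 that is C_14. So P = C_14 = 2674440.
With 6 pairs the number of balanced bracket strings is the Catalan number C_6. So Q = C_6 = 132.
Bracketing 10 factors into binary products is counted by C_{10−1} = C_9. So R = C_9 = 4862.
P − Q + R = 2674440 − 132 + 4862 = 2679170.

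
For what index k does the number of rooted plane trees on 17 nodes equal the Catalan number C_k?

A rooted plane tree on 17 nodes has 16 edges, and such trees are counted by C_16.

16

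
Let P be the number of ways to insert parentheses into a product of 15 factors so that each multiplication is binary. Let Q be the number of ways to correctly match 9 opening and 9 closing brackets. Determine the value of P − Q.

2669578

Parenthesizations of m factors correspond to full binary trees with m leaves, counted by C_{m−1}; m = 15 gives C_14. So P = C_14 = 2674440.
Balanced strings of n pairs of brackets are counted by C_n; here n = 9. So Q = C_9 = 4862.
P − Q = 2674440 − 4862 = 2669578.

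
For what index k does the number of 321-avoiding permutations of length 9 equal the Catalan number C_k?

9

Permutations of [n] avoiding any single length-3 pattern are counted by C_n; here n = 9.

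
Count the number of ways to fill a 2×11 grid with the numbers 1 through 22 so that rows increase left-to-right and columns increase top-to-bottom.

58786

By the hook-length formula (or a Dyck-path bijection), SYT of shape 2×11 number C_11.
C_11 = 58786.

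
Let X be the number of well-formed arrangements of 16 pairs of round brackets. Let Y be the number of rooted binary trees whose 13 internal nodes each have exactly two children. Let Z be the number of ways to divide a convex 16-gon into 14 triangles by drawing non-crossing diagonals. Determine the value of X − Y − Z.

With 16 pairs the number of balanced bracket strings is the Catalan number C_16. So X = C_16 = 35357670.
The number of full binary trees on 13 internal nodes is the Catalan number C_13. So Y = C_13 = 742900.
The number of triangulations of a 16-gon is the Catalan number C_14 (index = sides − 2). So Z = C_14 = 2674440.
X − Y − Z = 35357670 − 742900 − 2674440 = 31940330.

31940330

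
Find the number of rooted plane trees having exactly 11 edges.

A rooted plane tree with 11 edges has 12 nodes, and the count is C_11.
C_11 = C(22,11)/12 = 705432/12 = 58786.

58786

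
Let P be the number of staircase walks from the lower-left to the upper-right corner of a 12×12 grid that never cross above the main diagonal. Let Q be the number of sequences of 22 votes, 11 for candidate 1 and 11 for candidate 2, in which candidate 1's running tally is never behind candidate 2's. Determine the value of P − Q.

Monotone paths in an n×n grid that stay weakly below the diagonal are counted by C_n; here n = 12. So P = C_12 = 208012.
Ballot sequences with n votes each where one side never trails are Dyck words, counted by C_n; here n = 11. So Q = C_11 = 58786.
P − Q = 208012 − 58786 = 149226.

149226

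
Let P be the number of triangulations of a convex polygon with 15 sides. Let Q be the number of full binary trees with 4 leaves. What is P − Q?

A convex 15-gon is triangulated into 13 triangles, and the number of such triangulations is the Catalan number C_{15−2} = C_13. So P = C_13 = 742900.
A full binary tree with L leaves has L−1 internal nodes and is counted by C_{L−1}; L = 4 gives C_3. So Q = C_3 = 5.
P − Q = 742900 − 5 = 742895.

742895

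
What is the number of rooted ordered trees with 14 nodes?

A rooted plane tree on 14 nodes has 13 edges, and such trees are counted by C_13.
C_13 = C(26,13)/14 = 10400600/14 = 742900.

742900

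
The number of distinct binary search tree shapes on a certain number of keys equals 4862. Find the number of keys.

Binary search tree shapes on n keys are counted by C_n. Since C_9 = 4862, the index is 9.

9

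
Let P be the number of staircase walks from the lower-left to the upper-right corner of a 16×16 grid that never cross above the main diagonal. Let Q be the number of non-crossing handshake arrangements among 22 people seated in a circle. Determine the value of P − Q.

Monotone paths in an n×n grid that stay weakly below the diagonal are counted by C_n; here n = 16. So P = C_16 = 35357670.
Non-crossing handshake pairings of 2n people are counted by C_n; 22 people gives n = 11. So Q = C_11 = 58786.
P − Q = 35357670 − 58786 = 35298884.

35298884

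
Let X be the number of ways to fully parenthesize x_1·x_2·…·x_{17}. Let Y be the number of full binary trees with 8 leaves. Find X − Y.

35357241

Bracketing 17 factors into binary products is counted by C_{17−1} = C_16. So X = C_16 = 35357670.
Full binary trees with 8 leaves have 8−1 = 7 internal nodes, so there are C_7 of them. So Y = C_7 = 429.
X − Y = 35357670 − 429 = 35357241.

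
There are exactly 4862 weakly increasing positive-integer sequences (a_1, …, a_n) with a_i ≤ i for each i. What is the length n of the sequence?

9

Such sub-staircase sequences of length n are counted by C_n; 4862 = C_9.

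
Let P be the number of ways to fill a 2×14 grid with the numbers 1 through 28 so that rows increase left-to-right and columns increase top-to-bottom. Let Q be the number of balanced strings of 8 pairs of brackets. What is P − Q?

2673010

Standard Young tableaux of shape 2×n are counted by C_n; here n = 14. So P = C_14 = 2674440.
Balanced strings of n pairs of brackets are counted by C_n; here n = 8. So Q = C_8 = 1430.
P − Q = 2674440 − 1430 = 2673010.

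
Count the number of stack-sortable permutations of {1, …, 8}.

By Knuth's characterisation, the stack-sortable permutations of length 8 are the 231-avoiders, numbering C_8.
C_8 = 1430.

1430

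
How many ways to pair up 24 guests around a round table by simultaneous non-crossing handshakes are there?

With 24 = 2·12 people, non-crossing handshake pairings are non-crossing perfect matchings on a circle, counted by C_12.
C_12 = C_11 · 2(2·11+1)/(11+2) = 58786 · 46/13 = 208012.

208012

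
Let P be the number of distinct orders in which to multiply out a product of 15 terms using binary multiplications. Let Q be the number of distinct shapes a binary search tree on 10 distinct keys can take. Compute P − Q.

Parenthesizations of m factors correspond to full binary trees with m leaves, counted by C_{m−1}; m = 15 gives C_14. So P = C_14 = 2674440.
Rooted binary trees with 10 nodes (each child slot possibly empty) number C_10. So Q = C_10 = 16796.
P − Q = 2674440 − 16796 = 2657644.

2657644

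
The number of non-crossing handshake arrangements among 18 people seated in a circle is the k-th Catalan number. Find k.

Non-crossing handshake pairings of 2n people are counted by C_n; 18 people gives n = 9.

9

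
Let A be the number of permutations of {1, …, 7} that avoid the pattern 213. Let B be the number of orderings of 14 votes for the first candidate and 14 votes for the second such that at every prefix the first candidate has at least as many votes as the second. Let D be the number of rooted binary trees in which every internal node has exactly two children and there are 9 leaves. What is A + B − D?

For any fixed pattern of length 3, the pattern-avoiding permutations of [7] number C_7. So A = C_7 = 429.
Ballot sequences with n votes each where one side never trails are Dyck words, counted by C_n; here n = 14. So B = C_14 = 2674440.
Full binary trees with 9 leaves have 9−1 = 8 internal nodes, so there are C_8 of them. So D = C_8 = 1430.
A + B − D = 429 + 2674440 − 1430 = 2673439.

2673439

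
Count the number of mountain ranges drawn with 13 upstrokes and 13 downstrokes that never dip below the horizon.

742900

Dyck paths of semilength n (length 2n) are counted by C_n; here n = 13.
C_13 = 742900.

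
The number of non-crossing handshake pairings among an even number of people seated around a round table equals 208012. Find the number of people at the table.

Non-crossing handshake pairings of 2n people are counted by C_n, and C_12 = 208012.
So n = 12, and there are 2n = 24 people.

24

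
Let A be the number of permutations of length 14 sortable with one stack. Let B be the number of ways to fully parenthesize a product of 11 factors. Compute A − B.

2657644

Stack-sortable permutations are exactly the 231-avoiding ones, counted by C_n; here n = 14. So A = C_14 = 2674440.
Parenthesizations of m factors correspond to full binary trees with m leaves, counted by C_{m−1}; m = 11 gives C_10. So B = C_10 = 16796.
A − B = 2674440 − 16796 = 2657644.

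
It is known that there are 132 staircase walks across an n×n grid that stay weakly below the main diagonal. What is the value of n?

Such diagonal-avoiding paths in an n×n grid are counted by C_n, and C_6 = 132.

6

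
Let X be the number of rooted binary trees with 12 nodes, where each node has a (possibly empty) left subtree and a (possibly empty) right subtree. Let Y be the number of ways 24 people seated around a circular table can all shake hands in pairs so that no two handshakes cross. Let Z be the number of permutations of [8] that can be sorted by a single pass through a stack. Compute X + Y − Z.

414594

Rooted binary trees with 12 nodes (each child slot possibly empty) number C_12. So X = C_12 = 208012.
With 24 = 2·12 people, non-crossing handshake pairings are non-crossing perfect matchings on a circle, counted by C_12. So Y = C_12 = 208012.
By Knuth's characterisation, the stack-sortable permutations of length 8 are the 231-avoiders, numbering C_8. So Z = C_8 = 1430.
X + Y − Z = 208012 + 208012 − 1430 = 414594.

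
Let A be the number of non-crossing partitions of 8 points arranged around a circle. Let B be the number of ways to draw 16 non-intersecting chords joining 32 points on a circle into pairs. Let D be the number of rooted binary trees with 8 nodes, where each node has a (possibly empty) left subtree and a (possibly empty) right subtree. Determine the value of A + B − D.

The non-crossing partitions of [8] form a lattice of size C_8. So A = C_8 = 1430.
Pairing 32 circle points by 16 non-crossing chords gives C_16 matchings. So B = C_16 = 35357670.
There are C_n binary search tree shapes on n keys; with n = 8 that is C_8. So D = C_8 = 1430.
A + B − D = 1430 + 35357670 − 1430 = 35357670.

35357670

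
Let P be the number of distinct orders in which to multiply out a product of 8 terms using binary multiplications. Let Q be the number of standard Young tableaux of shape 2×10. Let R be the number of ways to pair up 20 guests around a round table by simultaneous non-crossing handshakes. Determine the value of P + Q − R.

429

Bracketing 8 factors into binary products is counted by C_{8−1} = C_7. So P = C_7 = 429.
Standard Young tableaux of shape 2×n are counted by C_n; here n = 10. So Q = C_10 = 16796.
With 20 = 2·10 people, non-crossing handshake pairings are non-crossing perfect matchings on a circle, counted by C_10. So R = C_10 = 16796.
P + Q − R = 429 + 16796 − 16796 = 429.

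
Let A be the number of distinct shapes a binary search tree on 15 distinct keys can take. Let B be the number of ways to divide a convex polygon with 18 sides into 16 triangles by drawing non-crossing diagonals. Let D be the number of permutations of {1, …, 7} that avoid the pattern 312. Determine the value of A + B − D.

Rooted binary trees with 15 nodes (each child slot possibly empty) number C_15. So A = C_15 = 9694845.
A convex 18-gon is triangulated into 16 triangles, and the number of such triangulations is the Catalan number C_{18−2} = C_16. So B = C_16 = 35357670.
Permutations of [n] avoiding any single length-3 pattern are counted by C_n; here n = 7. So D = C_7 = 429.
A + B − D = 9694845 + 35357670 − 429 = 45052086.

45052086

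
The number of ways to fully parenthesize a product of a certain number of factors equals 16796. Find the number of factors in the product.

11

Parenthesizations of m factors are counted by C_{m−1}; 16796 = C_10.
So the index is 10, and the number of factors is 10 + 1 = 11.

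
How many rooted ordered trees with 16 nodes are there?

Rooted ordered (plane) trees on m nodes have m−1 edges and are counted by C_{m−1}; m = 16 gives C_15.
C_15 = 9694845.

9694845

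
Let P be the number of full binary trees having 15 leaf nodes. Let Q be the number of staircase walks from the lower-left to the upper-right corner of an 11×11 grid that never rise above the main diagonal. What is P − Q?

A full binary tree with L leaves has L−1 internal nodes and is counted by C_{L−1}; L = 15 gives C_14. So P = C_14 = 2674440.
Monotone paths in an n×n grid that stay weakly below the diagonal are counted by C_n; here n = 11. So Q = C_11 = 58786.
P − Q = 2674440 − 58786 = 2615654.

2615654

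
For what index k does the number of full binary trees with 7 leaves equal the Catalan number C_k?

6

A full binary tree with L leaves has L−1 internal nodes and is counted by C_{L−1}; L = 7 gives C_6.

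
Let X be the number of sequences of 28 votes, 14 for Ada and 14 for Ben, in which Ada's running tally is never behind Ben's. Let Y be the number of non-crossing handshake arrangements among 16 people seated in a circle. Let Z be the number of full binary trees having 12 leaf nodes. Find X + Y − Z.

2617084

Reading a vote for the leader as '(' and for the other as ')' turns such a sequence into a balanced string of 14 pairs, so the count is C_14. So X = C_14 = 2674440.
With 16 = 2·8 people, non-crossing handshake pairings are non-crossing perfect matchings on a circle, counted by C_8. So Y = C_8 = 1430.
A full binary tree with L leaves has L−1 internal nodes and is counted by C_{L−1}; L = 12 gives C_11. So Z = C_11 = 58786.
X + Y − Z = 2674440 + 1430 − 58786 = 2617084.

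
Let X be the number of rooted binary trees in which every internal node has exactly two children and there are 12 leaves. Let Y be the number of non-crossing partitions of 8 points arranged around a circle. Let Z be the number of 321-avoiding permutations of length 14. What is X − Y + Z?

2731796

Full binary trees with 12 leaves have 12−1 = 11 internal nodes, so there are C_11 of them. So X = C_11 = 58786.
Non-crossing partitions of an n-element set are counted by C_n; here n = 8. So Y = C_8 = 1430.
Permutations of [n] avoiding any single length-3 pattern are counted by C_n; here n = 14. So Z = C_14 = 2674440.
X − Y + Z = 58786 − 1430 + 2674440 = 2731796.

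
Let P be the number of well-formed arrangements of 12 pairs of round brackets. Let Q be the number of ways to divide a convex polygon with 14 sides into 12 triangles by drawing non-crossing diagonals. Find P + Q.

416024

Balanced strings of n pairs of brackets are counted by C_n; here n = 12. So P = C_12 = 208012.
The number of triangulations of a 14-gon is the Catalan number C_12 (index = sides − 2). So Q = C_12 = 208012.
P + Q = 208012 + 208012 = 416024.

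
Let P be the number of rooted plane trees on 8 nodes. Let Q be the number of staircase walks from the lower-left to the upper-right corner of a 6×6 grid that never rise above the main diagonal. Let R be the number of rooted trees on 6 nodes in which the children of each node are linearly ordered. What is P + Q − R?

A rooted plane tree on 8 nodes has 7 edges, and such trees are counted by C_7. So P = C_7 = 429.
Sub-diagonal monotone paths from (0,0) to (6,6) biject with Dyck paths of semilength 6, giving C_6. So Q = C_6 = 132.
A rooted plane tree on 6 nodes has 5 edges, and such trees are counted by C_5. So R = C_5 = 42.
P + Q − R = 429 + 132 − 42 = 519.

519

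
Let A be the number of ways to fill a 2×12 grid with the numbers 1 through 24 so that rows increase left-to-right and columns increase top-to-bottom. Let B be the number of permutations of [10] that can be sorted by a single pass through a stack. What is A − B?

191216

By the hook-length formula (or a Dyck-path bijection), SYT of shape 2×12 number C_12. So A = C_12 = 208012.
Stack-sortable permutations are exactly the 231-avoiding ones, counted by C_n; here n = 10. So B = C_10 = 16796.
A − B = 208012 − 16796 = 191216.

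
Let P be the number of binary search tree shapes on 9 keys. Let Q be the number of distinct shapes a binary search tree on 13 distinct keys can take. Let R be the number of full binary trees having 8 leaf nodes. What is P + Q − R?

There are C_n binary search tree shapes on n keys; with n = 9 that is C_9. So P = C_9 = 4862.
There are C_n binary search tree shapes on n keys; with n = 13 that is C_13. So Q = C_13 = 742900.
Full binary trees with 8 leaves have 8−1 = 7 internal nodes, so there are C_7 of them. So R = C_7 = 429.
P + Q − R = 4862 + 742900 − 429 = 747333.

747333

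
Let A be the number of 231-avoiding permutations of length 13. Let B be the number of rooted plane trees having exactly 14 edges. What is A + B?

3417340

Permutations of [n] avoiding any single length-3 pattern are counted by C_n; here n = 13. So A = C_13 = 742900.
Rooted ordered trees with n edges are counted by C_n; here n = 14. So B = C_14 = 2674440.
A + B = 742900 + 2674440 = 3417340.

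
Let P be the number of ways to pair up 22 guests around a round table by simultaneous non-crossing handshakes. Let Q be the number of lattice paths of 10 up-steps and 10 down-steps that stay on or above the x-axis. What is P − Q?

41990

With 22 = 2·11 people, non-crossing handshake pairings are non-crossing perfect matchings on a circle, counted by C_11. So P = C_11 = 58786.
Dyck paths of semilength n (length 2n) are counted by C_n; here n = 10. So Q = C_10 = 16796.
P − Q = 58786 − 16796 = 41990.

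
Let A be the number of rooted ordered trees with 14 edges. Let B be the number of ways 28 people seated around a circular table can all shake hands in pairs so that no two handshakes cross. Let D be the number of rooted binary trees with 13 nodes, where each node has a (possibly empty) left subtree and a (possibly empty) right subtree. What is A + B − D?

4605980

Rooted ordered trees with n edges are counted by C_n; here n = 14. So A = C_14 = 2674440.
With 28 = 2·14 people, non-crossing handshake pairings are non-crossing perfect matchings on a circle, counted by C_14. So B = C_14 = 2674440.
Rooted binary trees with 13 nodes (each child slot possibly empty) number C_13. So D = C_13 = 742900.
A + B − D = 2674440 + 2674440 − 742900 = 4605980.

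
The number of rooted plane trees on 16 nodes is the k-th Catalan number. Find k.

15

Rooted ordered (plane) trees on m nodes have m−1 edges and are counted by C_{m−1}; m = 16 gives C_15.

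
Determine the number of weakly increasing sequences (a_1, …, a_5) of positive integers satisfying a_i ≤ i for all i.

Such sub-staircase sequences of length n are counted by C_n; here n = 5.
C_5 = C_4 · 2(2·4+1)/(4+2) = 14 · 18/6 = 42.

42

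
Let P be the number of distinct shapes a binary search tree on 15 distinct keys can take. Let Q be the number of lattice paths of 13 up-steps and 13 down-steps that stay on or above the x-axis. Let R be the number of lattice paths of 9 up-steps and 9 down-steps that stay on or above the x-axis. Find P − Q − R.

8947083

Rooted binary trees with 15 nodes (each child slot possibly empty) number C_15. So P = C_15 = 9694845.
Paths of 13 up- and 13 down-steps that never dip below the axis are Dyck paths; their count is C_13. So Q = C_13 = 742900.
Dyck paths of semilength n (length 2n) are counted by C_n; here n = 9. So R = C_9 = 4862.
P − Q − R = 9694845 − 742900 − 4862 = 8947083.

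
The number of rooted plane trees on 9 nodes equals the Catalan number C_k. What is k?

A rooted plane tree on 9 nodes has 8 edges, and such trees are counted by C_8.

8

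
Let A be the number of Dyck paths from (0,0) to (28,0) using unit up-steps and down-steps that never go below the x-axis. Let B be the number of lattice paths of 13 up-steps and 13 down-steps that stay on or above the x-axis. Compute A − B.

Dyck paths of semilength n (length 2n) are counted by C_n; here n = 14. So A = C_14 = 2674440.
Paths of 13 up- and 13 down-steps that never dip below the axis are Dyck paths; their count is C_13. So B = C_13 = 742900.
A − B = 2674440 − 742900 = 1931540.

1931540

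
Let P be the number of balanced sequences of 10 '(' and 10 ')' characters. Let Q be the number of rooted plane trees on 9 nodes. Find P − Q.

With 10 pairs the number of balanced bracket strings is the Catalan number C_10. So P = C_10 = 16796.
Rooted ordered (plane) trees on m nodes have m−1 edges and are counted by C_{m−1}; m = 9 gives C_8. So Q = C_8 = 1430.
P − Q = 16796 − 1430 = 15366.

15366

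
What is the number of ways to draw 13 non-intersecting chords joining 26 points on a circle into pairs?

Non-crossing perfect matchings of 2n points on a circle are counted by C_n; with 26 points, n = 13.
C_13 = 742900.

742900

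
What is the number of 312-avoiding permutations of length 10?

16796

Permutations of [n] avoiding any single length-3 pattern are counted by C_n; here n = 10.
C_10 = C(20,10)/11 = 184756/11 = 16796.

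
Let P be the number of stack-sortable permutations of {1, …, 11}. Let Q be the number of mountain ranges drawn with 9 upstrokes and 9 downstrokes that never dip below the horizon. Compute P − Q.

53924

By Knuth's characterisation, the stack-sortable permutations of length 11 are the 231-avoiders, numbering C_11. So P = C_11 = 58786.
Paths of 9 up- and 9 down-steps that never dip below the axis are Dyck paths; their count is C_9. So Q = C_9 = 4862.
P − Q = 58786 − 4862 = 53924.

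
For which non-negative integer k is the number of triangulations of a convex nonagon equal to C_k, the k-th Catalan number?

Triangulations of a convex m-gon are counted by C_{m−2}; with m = 9 this is C_7.

7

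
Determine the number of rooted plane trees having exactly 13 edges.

A rooted plane tree with 13 edges has 14 nodes, and the count is C_13.
C_13 = C_12 · 2(2·12+1)/(12+2) = 208012 · 50/14 = 742900.

742900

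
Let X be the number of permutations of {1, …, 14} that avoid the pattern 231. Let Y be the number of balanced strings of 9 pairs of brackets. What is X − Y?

2669578

For any fixed pattern of length 3, the pattern-avoiding permutations of [14] number C_14. So X = C_14 = 2674440.
Balanced strings of n pairs of brackets are counted by C_n; here n = 9. So Y = C_9 = 4862.
X − Y = 2674440 − 4862 = 2669578.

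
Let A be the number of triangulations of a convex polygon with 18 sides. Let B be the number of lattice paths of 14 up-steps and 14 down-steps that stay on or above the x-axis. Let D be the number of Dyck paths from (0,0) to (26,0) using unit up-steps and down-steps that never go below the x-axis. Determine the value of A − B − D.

A convex 18-gon is triangulated into 16 triangles, and the number of such triangulations is the Catalan number C_{18−2} = C_16. So A = C_16 = 35357670.
A Dyck path with 14 up-steps and 14 down-steps has semilength 14, so there are C_14 of them. So B = C_14 = 2674440.
A Dyck path with 13 up-steps and 13 down-steps has semilength 13, so there are C_13 of them. So D = C_13 = 742900.
A − B − D = 35357670 − 2674440 − 742900 = 31940330.

31940330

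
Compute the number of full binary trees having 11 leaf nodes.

16796

Full binary trees with 11 leaves have 11−1 = 10 internal nodes, so there are C_10 of them.
C_10 = 16796.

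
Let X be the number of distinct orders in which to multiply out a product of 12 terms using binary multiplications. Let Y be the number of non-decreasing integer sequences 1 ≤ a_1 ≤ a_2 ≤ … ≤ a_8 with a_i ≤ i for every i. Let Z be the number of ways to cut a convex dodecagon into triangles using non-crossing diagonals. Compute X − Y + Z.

74152

Bracketing 12 factors into binary products is counted by C_{12−1} = C_11. So X = C_11 = 58786.
Such sub-staircase sequences of length n are counted by C_n; here n = 8. So Y = C_8 = 1430.
The number of triangulations of a 12-gon is the Catalan number C_10 (index = sides − 2). So Z = C_10 = 16796.
X − Y + Z = 58786 − 1430 + 16796 = 74152.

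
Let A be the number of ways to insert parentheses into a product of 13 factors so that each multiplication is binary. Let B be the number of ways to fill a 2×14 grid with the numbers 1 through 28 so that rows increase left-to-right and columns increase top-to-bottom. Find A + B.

2882452

Ways to associate a product of 13 factors correspond to binary trees on 13 leaves, so the count is C_12. So A = C_12 = 208012.
Standard Young tableaux of shape 2×n are counted by C_n; here n = 14. So B = C_14 = 2674440.
A + B = 208012 + 2674440 = 2882452.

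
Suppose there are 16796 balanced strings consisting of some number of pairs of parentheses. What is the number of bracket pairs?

10

Balanced strings of n bracket-pairs are counted by C_n; 16796 = C_10.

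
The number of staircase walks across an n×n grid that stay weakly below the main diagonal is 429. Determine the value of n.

Such diagonal-avoiding paths in an n×n grid are counted by C_n; 429 = C_7.

7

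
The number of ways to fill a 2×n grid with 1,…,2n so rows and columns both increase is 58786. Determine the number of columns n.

Standard Young tableaux of shape 2×n are counted by C_n; 58786 = C_11.

11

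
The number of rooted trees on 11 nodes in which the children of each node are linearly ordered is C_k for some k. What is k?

10

A rooted plane tree on 11 nodes has 10 edges, and such trees are counted by C_10.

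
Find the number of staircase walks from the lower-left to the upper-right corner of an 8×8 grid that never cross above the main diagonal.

1430

Sub-diagonal monotone paths from (0,0) to (8,8) biject with Dyck paths of semilength 8, giving C_8.
C_8 = C(16,8)/9 = 12870/9 = 1430.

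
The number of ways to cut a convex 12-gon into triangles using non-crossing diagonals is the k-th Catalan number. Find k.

The number of triangulations of a 12-gon is the Catalan number C_10 (index = sides − 2).

10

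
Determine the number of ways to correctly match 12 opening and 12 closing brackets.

208012

A balanced arrangement of 12 bracket pairs is a Dyck word of semilength 12, so the count is C_12.
C_12 = 208012.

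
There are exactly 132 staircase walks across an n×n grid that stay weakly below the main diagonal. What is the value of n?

Such diagonal-avoiding paths in an n×n grid are counted by C_n; 132 = C_6.

6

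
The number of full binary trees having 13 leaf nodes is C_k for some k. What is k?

12

A full binary tree with L leaves has L−1 internal nodes and is counted by C_{L−1}; L = 13 gives C_12.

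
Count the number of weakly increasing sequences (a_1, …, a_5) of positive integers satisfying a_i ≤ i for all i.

42

Such sub-staircase sequences of length n are counted by C_n; here n = 5.
C_5 = C_4 · 2(2·4+1)/(4+2) = 14 · 18/6 = 42.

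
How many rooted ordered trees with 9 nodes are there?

1430

Rooted ordered (plane) trees on m nodes have m−1 edges and are counted by C_{m−1}; m = 9 gives C_8.
C_8 = C(16,8)/9 = 12870/9 = 1430.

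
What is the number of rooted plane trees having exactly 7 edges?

Rooted ordered trees with n edges are counted by C_n; here n = 7.
C_7 = C(14,7)/8 = 3432/8 = 429.

429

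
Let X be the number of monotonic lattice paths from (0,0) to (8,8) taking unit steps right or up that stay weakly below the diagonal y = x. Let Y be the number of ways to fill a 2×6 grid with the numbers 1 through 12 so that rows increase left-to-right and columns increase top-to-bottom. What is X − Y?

Monotone paths in an n×n grid that stay weakly below the diagonal are counted by C_n; here n = 8. So X = C_8 = 1430.
By the hook-length formula (or a Dyck-path bijection), SYT of shape 2×6 number C_6. So Y = C_6 = 132.
X − Y = 1430 − 132 = 1298.

1298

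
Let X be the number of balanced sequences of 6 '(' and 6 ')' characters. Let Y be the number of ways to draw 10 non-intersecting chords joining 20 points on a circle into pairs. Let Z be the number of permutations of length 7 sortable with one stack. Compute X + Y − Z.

A balanced arrangement of 6 bracket pairs is a Dyck word of semilength 6, so the count is C_6. So X = C_6 = 132.
Pairing 20 circle points by 10 non-crossing chords gives C_10 matchings. So Y = C_10 = 16796.
By Knuth's characterisation, the stack-sortable permutations of length 7 are the 231-avoiders, numbering C_7. So Z = C_7 = 429.
X + Y − Z = 132 + 16796 − 429 = 16499.

16499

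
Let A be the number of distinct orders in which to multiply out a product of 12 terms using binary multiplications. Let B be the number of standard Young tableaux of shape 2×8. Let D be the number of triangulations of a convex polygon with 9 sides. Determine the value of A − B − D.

56927

Parenthesizations of m factors correspond to full binary trees with m leaves, counted by C_{m−1}; m = 12 gives C_11. So A = C_11 = 58786.
By the hook-length formula (or a Dyck-path bijection), SYT of shape 2×8 number C_8. So B = C_8 = 1430.
Triangulations of a convex m-gon are counted by C_{m−2}; with m = 9 this is C_7. So D = C_7 = 429.
A − B − D = 58786 − 1430 − 429 = 56927.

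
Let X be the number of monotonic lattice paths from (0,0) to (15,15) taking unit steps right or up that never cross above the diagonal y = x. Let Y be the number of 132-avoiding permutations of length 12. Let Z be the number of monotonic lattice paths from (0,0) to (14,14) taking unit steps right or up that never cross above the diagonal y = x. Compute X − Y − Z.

6812393

Monotone paths in an n×n grid that stay weakly below the diagonal are counted by C_n; here n = 15. So X = C_15 = 9694845.
For any fixed pattern of length 3, the pattern-avoiding permutations of [12] number C_12. So Y = C_12 = 208012.
Sub-diagonal monotone paths from (0,0) to (14,14) biject with Dyck paths of semilength 14, giving C_14. So Z = C_14 = 2674440.
X − Y − Z = 9694845 − 208012 − 2674440 = 6812393.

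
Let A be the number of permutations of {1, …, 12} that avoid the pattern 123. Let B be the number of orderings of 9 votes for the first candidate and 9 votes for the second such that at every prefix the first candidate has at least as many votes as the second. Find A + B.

212874

For any fixed pattern of length 3, the pattern-avoiding permutations of [12] number C_12. So A = C_12 = 208012.
Reading a vote for the leader as '(' and for the other as ')' turns such a sequence into a balanced string of 9 pairs, so the count is C_9. So B = C_9 = 4862.
A + B = 208012 + 4862 = 212874.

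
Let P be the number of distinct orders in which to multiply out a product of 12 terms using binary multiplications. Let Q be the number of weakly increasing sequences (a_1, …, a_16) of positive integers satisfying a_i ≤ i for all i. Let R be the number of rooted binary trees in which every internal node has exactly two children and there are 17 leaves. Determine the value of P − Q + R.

Parenthesizations of m factors correspond to full binary trees with m leaves, counted by C_{m−1}; m = 12 gives C_11. So P = C_11 = 58786.
Such sub-staircase sequences of length n are counted by C_n; here n = 16. So Q = C_16 = 35357670.
Full binary trees with 17 leaves have 17−1 = 16 internal nodes, so there are C_16 of them. So R = C_16 = 35357670.
P − Q + R = 58786 − 35357670 + 35357670 = 58786.

58786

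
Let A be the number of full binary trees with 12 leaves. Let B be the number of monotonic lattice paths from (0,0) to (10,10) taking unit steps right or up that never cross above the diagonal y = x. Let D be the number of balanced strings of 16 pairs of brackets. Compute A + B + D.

35433252

A full binary tree with L leaves has L−1 internal nodes and is counted by C_{L−1}; L = 12 gives C_11. So A = C_11 = 58786.
Monotone paths in an n×n grid that stay weakly below the diagonal are counted by C_n; here n = 10. So B = C_10 = 16796.
A balanced arrangement of 16 bracket pairs is a Dyck word of semilength 16, so the count is C_16. So D = C_16 = 35357670.
A + B + D = 58786 + 16796 + 35357670 = 35433252.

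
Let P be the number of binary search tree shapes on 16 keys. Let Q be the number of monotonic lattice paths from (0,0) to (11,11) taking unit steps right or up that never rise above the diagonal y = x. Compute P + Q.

35416456

There are C_n binary search tree shapes on n keys; with n = 16 that is C_16. So P = C_16 = 35357670.
Monotone paths in an n×n grid that stay weakly below the diagonal are counted by C_n; here n = 11. So Q = C_11 = 58786.
P + Q = 35357670 + 58786 = 35416456.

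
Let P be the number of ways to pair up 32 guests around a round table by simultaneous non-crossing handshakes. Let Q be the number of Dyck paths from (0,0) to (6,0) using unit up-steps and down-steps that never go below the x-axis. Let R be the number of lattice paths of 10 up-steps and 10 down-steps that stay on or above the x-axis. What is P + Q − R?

Non-crossing handshake pairings of 2n people are counted by C_n; 32 people gives n = 16. So P = C_16 = 35357670.
Paths of 3 up- and 3 down-steps that never dip below the axis are Dyck paths; their count is C_3. So Q = C_3 = 5.
Paths of 10 up- and 10 down-steps that never dip below the axis are Dyck paths; their count is C_10. So R = C_10 = 16796.
P + Q − R = 35357670 + 5 − 16796 = 35340879.

35340879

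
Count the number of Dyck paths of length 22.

Paths of 11 up- and 11 down-steps that never dip below the axis are Dyck paths; their count is C_11.
C_11 = 58786.

58786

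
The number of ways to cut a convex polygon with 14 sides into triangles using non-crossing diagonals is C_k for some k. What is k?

A convex 14-gon is triangulated into 12 triangles, and the number of such triangulations is the Catalan number C_{14−2} = C_12.

12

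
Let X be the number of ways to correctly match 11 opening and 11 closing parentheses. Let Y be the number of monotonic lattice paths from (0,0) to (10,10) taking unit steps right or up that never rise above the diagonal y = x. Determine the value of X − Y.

A balanced arrangement of 11 bracket pairs is a Dyck word of semilength 11, so the count is C_11. So X = C_11 = 58786.
Sub-diagonal monotone paths from (0,0) to (10,10) biject with Dyck paths of semilength 10, giving C_10. So Y = C_10 = 16796.
X − Y = 58786 − 16796 = 41990.

41990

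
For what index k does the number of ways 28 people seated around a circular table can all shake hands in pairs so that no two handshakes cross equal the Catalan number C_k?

14

Non-crossing handshake pairings of 2n people are counted by C_n; 28 people gives n = 14.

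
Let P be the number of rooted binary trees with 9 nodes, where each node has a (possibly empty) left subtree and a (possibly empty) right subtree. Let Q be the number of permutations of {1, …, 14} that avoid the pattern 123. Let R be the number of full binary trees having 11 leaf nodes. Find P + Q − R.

Binary trees (left/right distinguished) on n nodes are counted by C_n; here n = 9. So P = C_9 = 4862.
Permutations of [n] avoiding any single length-3 pattern are counted by C_n; here n = 14. So Q = C_14 = 2674440.
Full binary trees with 11 leaves have 11−1 = 10 internal nodes, so there are C_10 of them. So R = C_10 = 16796.
P + Q − R = 4862 + 2674440 − 16796 = 2662506.

2662506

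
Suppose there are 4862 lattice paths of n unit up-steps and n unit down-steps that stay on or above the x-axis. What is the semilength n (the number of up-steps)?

9

Dyck paths of semilength n are counted by C_n, and C_9 = 4862.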